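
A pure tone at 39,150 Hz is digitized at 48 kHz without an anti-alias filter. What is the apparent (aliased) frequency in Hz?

8,850 Hz

Nyquist = 48,000/2 = 24,000 Hz; 39,150 Hz exceeds it.
Alias = |39,150 − 1×48,000| = |39,150 − 48,000| = 8,850 Hz.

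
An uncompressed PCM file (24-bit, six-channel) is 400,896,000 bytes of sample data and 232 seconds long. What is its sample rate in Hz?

Bytes = sample_rate × seconds × bytes_per_sample × channels.
sample_rate = 400,896,000 / (232 × 3 × 6) = 400,896,000 / 4,176 = 96,000 Hz.

96,000 Hz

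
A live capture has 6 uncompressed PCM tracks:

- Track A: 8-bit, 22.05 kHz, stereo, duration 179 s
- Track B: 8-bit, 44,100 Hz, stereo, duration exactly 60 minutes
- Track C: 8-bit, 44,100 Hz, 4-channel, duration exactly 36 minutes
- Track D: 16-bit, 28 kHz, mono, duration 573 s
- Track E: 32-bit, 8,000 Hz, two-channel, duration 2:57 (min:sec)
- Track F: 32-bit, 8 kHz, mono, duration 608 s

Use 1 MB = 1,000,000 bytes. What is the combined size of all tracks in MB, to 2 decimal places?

Track A: 22,050 × 179 × 1 × 2 = 7,893,900 bytes.
Track B: exactly 60 minutes = 3,600 s; 44,100 × 3,600 × 1 × 2 = 317,520,000 bytes.
Track C: exactly 36 minutes = 2,160 s; 44,100 × 2,160 × 1 × 4 = 381,024,000 bytes.
Track D: 28,000 × 573 × 2 × 1 = 32,088,000 bytes.
Track E: 2:57 (min:sec) = 177 s; 8,000 × 177 × 4 × 2 = 11,328,000 bytes.
Track F: 8,000 × 608 × 4 × 1 = 19,456,000 bytes.
Total = 769,309,900 bytes = 769.31 MB.

769.31 MB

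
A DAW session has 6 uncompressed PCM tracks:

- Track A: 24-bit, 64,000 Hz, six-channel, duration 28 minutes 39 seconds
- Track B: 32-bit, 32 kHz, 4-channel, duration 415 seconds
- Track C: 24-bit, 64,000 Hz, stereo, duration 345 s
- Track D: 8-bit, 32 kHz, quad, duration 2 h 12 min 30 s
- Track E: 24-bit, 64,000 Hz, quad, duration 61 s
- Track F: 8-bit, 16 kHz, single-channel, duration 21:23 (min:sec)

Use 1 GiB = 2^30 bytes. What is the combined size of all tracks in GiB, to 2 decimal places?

3.18 GiB

Track A: 28 minutes 39 seconds = 1,719 s; 64,000 × 1,719 × 3 × 6 = 1,980,288,000 bytes.
Track B: 32,000 × 415 × 4 × 4 = 212,480,000 bytes.
Track C: 64,000 × 345 × 3 × 2 = 132,480,000 bytes.
Track D: 2 h 12 min 30 s = 7,950 s; 32,000 × 7,950 × 1 × 4 = 1,017,600,000 bytes.
Track E: 64,000 × 61 × 3 × 4 = 46,848,000 bytes.
Track F: 21:23 (min:sec) = 1,283 s; 16,000 × 1,283 × 1 × 1 = 20,528,000 bytes.
Total = 3,410,224,000 bytes = 3.18 GiB.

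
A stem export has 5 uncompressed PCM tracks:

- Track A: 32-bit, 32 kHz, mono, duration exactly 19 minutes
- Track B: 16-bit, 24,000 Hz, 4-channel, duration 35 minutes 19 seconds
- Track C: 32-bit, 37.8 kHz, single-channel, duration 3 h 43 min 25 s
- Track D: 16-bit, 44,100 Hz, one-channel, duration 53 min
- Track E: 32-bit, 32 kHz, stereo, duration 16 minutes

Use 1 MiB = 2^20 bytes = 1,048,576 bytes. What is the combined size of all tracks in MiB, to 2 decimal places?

2961.96 MiB

Track A: exactly 19 minutes = 1,140 s; 32,000 × 1,140 × 4 × 1 = 145,920,000 bytes.
Track B: 35 minutes 19 seconds = 2,119 s; 24,000 × 2,119 × 2 × 4 = 406,848,000 bytes.
Track C: 3 h 43 min 25 s = 13,405 s; 37,800 × 13,405 × 4 × 1 = 2,026,836,000 bytes.
Track D: 53 min = 3,180 s; 44,100 × 3,180 × 2 × 1 = 280,476,000 bytes.
Track E: 16 minutes = 960 s; 32,000 × 960 × 4 × 2 = 245,760,000 bytes.
Total = 3,105,840,000 bytes = 2961.96 MiB.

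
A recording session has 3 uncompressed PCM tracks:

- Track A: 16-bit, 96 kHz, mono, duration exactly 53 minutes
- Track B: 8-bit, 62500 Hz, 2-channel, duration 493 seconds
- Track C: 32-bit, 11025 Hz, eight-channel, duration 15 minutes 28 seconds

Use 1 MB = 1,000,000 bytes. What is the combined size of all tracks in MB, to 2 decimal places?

Track A: exactly 53 minutes = 3,180 s; 96,000 × 3,180 × 2 × 1 = 610,560,000 bytes.
Track B: 62,500 × 493 × 1 × 2 = 61,625,000 bytes.
Track C: 15 minutes 28 seconds = 928 s; 11,025 × 928 × 4 × 8 = 327,398,400 bytes.
Total = 999,583,400 bytes = 999.58 MB.

999.58 MB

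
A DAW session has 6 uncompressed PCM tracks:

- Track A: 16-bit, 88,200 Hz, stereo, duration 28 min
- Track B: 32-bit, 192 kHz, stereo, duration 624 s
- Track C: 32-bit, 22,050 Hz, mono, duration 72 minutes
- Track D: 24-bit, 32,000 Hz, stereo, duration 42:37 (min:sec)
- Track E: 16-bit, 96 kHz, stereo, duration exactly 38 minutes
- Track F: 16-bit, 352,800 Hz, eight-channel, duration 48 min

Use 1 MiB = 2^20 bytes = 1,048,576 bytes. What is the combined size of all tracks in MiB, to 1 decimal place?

18649.7 MiB

Track A: 28 min = 1,680 s; 88,200 × 1,680 × 2 × 2 = 592,704,000 bytes.
Track B: 192,000 × 624 × 4 × 2 = 958,464,000 bytes.
Track C: 72 minutes = 4,320 s; 22,050 × 4,320 × 4 × 1 = 381,024,000 bytes.
Track D: 42:37 (min:sec) = 2,557 s; 32,000 × 2,557 × 3 × 2 = 490,944,000 bytes.
Track E: exactly 38 minutes = 2,280 s; 96,000 × 2,280 × 2 × 2 = 875,520,000 bytes.
Track F: 48 min = 2,880 s; 352,800 × 2,880 × 2 × 8 = 16,257,024,000 bytes.
Total = 19,555,680,000 bytes = 18649.7 MiB.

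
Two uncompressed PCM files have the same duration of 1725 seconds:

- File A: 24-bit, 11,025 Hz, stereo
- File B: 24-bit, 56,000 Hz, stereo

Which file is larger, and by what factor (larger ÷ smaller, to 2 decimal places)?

File B, by a factor of 5.08

File A: 11,025 × 3 × 2 = 66,150 bytes/s.
File B: 56,000 × 3 × 2 = 336,000 bytes/s.
File B is larger; ratio = 579,600,000 / 114,108,750 = 5.08.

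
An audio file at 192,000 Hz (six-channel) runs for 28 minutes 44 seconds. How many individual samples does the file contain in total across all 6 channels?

1,986,048,000 samples

28 minutes 44 seconds = 1,724 s.
192,000 × 1,724 s × 6 ch = 1,986,048,000 samples.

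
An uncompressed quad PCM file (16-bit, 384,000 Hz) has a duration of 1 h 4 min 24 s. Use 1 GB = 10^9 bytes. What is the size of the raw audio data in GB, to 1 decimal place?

11.9 GB

Duration = 1 h 4 min 24 s = 3,864 s.
Bytes = 384,000 samples/s × 3,864 s × 2 bytes/sample × 4 ch = 11,870,208,000 bytes.
11,870,208,000 / 1,000,000,000 = 11.9 GB.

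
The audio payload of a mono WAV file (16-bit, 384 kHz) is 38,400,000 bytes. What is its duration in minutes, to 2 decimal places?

0.83 minutes

Byte rate = 384,000 × 2 × 1 = 768,000 bytes/s.
Duration = 38,400,000 / 768,000 = 50 s.
50 s / 60 = 0.83 minutes.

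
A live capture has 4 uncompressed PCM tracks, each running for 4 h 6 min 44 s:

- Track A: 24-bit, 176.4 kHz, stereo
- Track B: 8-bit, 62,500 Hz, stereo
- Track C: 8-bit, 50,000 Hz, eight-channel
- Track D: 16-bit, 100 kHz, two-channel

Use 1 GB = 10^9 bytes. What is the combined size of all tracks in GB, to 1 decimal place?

29.4 GB

4 h 6 min 44 s = 14,804 s.
Track A: 176,400 × 14,804 × 3 × 2 = 15,668,553,600 bytes.
Track B: 62,500 × 14,804 × 1 × 2 = 1,850,500,000 bytes.
Track C: 50,000 × 14,804 × 1 × 8 = 5,921,600,000 bytes.
Track D: 100,000 × 14,804 × 2 × 2 = 5,921,600,000 bytes.
Total = 29,362,253,600 bytes = 29.4 GB.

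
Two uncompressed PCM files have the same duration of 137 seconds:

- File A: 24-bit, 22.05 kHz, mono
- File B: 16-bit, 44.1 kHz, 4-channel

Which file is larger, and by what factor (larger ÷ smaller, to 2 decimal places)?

File A: 22,050 × 3 × 1 = 66,150 bytes/s.
File B: 44,100 × 2 × 4 = 352,800 bytes/s.
File B is larger; ratio = 48,333,600 / 9,062,550 = 5.33.

File B, by a factor of 5.33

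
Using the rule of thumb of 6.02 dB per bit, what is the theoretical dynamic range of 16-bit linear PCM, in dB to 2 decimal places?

16 × 6.02 = 96.32 dB.

96.32 dB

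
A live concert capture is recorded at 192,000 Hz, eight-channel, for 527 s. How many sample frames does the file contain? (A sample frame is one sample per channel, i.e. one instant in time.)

101,184,000 sample frames

192,000 samples/s × 527 s = 101,184,000 frames.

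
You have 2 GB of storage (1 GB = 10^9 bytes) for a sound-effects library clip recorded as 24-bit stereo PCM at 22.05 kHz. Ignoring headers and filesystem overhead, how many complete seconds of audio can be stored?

15,117 seconds

Uncompressed byte rate = 22,050 × 3 × 2 = 132,300 bytes/s.
Capacity = 2 × 1,000,000,000 = 2,000,000,000 bytes.
2,000,000,000 / 132,300 ≈ 15117.16 s → 15,117 seconds.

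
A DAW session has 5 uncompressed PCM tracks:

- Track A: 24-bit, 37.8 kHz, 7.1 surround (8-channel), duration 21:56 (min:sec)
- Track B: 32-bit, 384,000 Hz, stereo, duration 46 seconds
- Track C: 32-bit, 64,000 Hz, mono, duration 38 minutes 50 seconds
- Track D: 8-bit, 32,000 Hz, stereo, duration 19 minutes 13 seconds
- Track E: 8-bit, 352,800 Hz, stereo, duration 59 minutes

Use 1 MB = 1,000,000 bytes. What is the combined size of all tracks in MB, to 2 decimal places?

4503.28 MB

Track A: 21:56 (min:sec) = 1,316 s; 37,800 × 1,316 × 3 × 8 = 1,193,875,200 bytes.
Track B: 384,000 × 46 × 4 × 2 = 141,312,000 bytes.
Track C: 38 minutes 50 seconds = 2,330 s; 64,000 × 2,330 × 4 × 1 = 596,480,000 bytes.
Track D: 19 minutes 13 seconds = 1,153 s; 32,000 × 1,153 × 1 × 2 = 73,792,000 bytes.
Track E: 59 minutes = 3,540 s; 352,800 × 3,540 × 1 × 2 = 2,497,824,000 bytes.
Total = 4,503,283,200 bytes = 4503.28 MB.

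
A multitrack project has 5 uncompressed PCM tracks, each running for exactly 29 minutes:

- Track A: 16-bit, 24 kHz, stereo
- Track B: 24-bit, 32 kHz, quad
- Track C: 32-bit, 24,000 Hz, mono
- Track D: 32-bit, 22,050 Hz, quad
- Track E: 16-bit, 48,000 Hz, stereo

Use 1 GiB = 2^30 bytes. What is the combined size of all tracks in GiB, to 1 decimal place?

1.8 GiB

exactly 29 minutes = 1,740 s.
Track A: 24,000 × 1,740 × 2 × 2 = 167,040,000 bytes.
Track B: 32,000 × 1,740 × 3 × 4 = 668,160,000 bytes.
Track C: 24,000 × 1,740 × 4 × 1 = 167,040,000 bytes.
Track D: 22,050 × 1,740 × 4 × 4 = 613,872,000 bytes.
Track E: 48,000 × 1,740 × 2 × 2 = 334,080,000 bytes.
Total = 1,950,192,000 bytes = 1.8 GiB.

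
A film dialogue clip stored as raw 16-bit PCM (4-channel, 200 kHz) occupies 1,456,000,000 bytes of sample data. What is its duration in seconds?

Byte rate = 200,000 × 2 × 4 = 1,600,000 bytes/s.
Duration = 1,456,000,000 / 1,600,000 = 910 s.

910 seconds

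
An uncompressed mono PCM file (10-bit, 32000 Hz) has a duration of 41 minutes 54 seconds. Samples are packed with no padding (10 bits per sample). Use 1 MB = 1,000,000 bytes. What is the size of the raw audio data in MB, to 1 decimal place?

100.6 MB

Duration = 41 minutes 54 seconds = 2,514 s.
Bits = 32,000 × 2,514 × 10 × 1 = 804,480,000 bits = 100,560,000 bytes.
100,560,000 / 1,000,000 = 100.6 MB.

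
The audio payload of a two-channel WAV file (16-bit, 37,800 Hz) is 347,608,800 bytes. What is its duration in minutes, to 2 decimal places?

38.32 minutes

Byte rate = 37,800 × 2 × 2 = 151,200 bytes/s.
Duration = 347,608,800 / 151,200 = 2,299 s.
2,299 s / 60 = 38.32 minutes.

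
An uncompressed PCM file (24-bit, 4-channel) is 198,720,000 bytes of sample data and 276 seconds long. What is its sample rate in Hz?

60,000 Hz

Bytes = sample_rate × seconds × bytes_per_sample × channels.
sample_rate = 198,720,000 / (276 × 3 × 4) = 198,720,000 / 3,312 = 60,000 Hz.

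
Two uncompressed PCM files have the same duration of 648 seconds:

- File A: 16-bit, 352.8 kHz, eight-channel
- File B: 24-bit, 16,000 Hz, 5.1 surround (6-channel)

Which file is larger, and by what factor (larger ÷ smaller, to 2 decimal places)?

File A, by a factor of 19.60

File A: 352,800 × 2 × 8 = 5,644,800 bytes/s.
File B: 16,000 × 3 × 6 = 288,000 bytes/s.
File A is larger; ratio = 3,657,830,400 / 186,624,000 = 19.60.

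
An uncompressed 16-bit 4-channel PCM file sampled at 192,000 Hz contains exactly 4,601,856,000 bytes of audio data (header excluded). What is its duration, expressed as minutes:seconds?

Byte rate = 192,000 × 2 × 4 = 1,536,000 bytes/s.
Duration = 4,601,856,000 / 1,536,000 = 2,996 s.
2,996 s = 49:56.

49:56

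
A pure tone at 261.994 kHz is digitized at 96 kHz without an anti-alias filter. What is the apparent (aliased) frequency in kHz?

26.006 kHz

Nyquist = 96,000/2 = 48,000 Hz; 261,994 Hz exceeds it.
Alias = |261,994 − 3×96,000| = |261,994 − 288,000| = 26,006 Hz = 26.006 kHz.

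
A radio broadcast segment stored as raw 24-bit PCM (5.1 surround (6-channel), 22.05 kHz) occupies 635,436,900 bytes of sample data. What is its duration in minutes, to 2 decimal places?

26.68 minutes

Byte rate = 22,050 × 3 × 6 = 396,900 bytes/s.
Duration = 635,436,900 / 396,900 = 1,601 s.
1,601 s / 60 = 26.68 minutes.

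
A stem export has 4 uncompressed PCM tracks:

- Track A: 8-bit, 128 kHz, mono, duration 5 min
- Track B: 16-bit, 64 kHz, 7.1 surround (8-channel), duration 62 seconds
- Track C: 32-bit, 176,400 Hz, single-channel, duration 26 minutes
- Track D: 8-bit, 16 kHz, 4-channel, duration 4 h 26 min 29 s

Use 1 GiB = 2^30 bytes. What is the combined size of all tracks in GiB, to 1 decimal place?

Track A: 5 min = 300 s; 128,000 × 300 × 1 × 1 = 38,400,000 bytes.
Track B: 64,000 × 62 × 2 × 8 = 63,488,000 bytes.
Track C: 26 minutes = 1,560 s; 176,400 × 1,560 × 4 × 1 = 1,100,736,000 bytes.
Track D: 4 h 26 min 29 s = 15,989 s; 16,000 × 15,989 × 1 × 4 = 1,023,296,000 bytes.
Total = 2,225,920,000 bytes = 2.1 GiB.

2.1 GiB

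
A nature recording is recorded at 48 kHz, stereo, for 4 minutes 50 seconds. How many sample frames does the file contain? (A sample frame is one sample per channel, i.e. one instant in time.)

4 minutes 50 seconds = 290 s.
48,000 samples/s × 290 s = 13,920,000 frames.

13,920,000 sample frames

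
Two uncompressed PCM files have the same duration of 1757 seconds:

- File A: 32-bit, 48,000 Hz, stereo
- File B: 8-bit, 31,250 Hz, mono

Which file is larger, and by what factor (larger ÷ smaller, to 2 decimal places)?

File A, by a factor of 12.29

File A: 48,000 × 4 × 2 = 384,000 bytes/s.
File B: 31,250 × 1 × 1 = 31,250 bytes/s.
File A is larger; ratio = 674,688,000 / 54,906,250 = 12.29.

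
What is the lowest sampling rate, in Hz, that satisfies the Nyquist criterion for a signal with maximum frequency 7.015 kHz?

14,030 Hz

Minimum sample rate = 2 × 7,015 Hz = 14,030 Hz.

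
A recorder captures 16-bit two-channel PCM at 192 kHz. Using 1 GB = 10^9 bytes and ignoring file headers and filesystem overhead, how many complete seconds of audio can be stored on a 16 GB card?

Uncompressed byte rate = 192,000 × 2 × 2 = 768,000 bytes/s.
Capacity = 16 × 1,000,000,000 = 16,000,000,000 bytes.
16,000,000,000 / 768,000 ≈ 20833.33 s → 20,833 seconds.

20,833 seconds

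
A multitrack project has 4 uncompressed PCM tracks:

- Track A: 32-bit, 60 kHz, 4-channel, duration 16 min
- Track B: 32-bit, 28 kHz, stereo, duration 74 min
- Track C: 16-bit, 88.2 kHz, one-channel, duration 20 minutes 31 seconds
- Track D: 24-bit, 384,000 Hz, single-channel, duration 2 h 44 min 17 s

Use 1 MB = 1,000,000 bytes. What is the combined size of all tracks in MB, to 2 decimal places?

Track A: 16 min = 960 s; 60,000 × 960 × 4 × 4 = 921,600,000 bytes.
Track B: 74 min = 4,440 s; 28,000 × 4,440 × 4 × 2 = 994,560,000 bytes.
Track C: 20 minutes 31 seconds = 1,231 s; 88,200 × 1,231 × 2 × 1 = 217,148,400 bytes.
Track D: 2 h 44 min 17 s = 9,857 s; 384,000 × 9,857 × 3 × 1 = 11,355,264,000 bytes.
Total = 13,488,572,400 bytes = 13488.57 MB.

13488.57 MB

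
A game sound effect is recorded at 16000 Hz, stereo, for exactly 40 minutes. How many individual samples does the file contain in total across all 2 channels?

76,800,000 samples

exactly 40 minutes = 2,400 s.
16,000 × 2,400 s × 2 ch = 76,800,000 samples.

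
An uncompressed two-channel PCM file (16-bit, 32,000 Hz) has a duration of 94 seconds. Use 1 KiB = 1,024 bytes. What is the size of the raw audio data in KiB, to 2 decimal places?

Bytes = 32,000 samples/s × 94 s × 2 bytes/sample × 2 ch = 12,032,000 bytes.
12,032,000 / 1,024 = 11750.00 KiB.

11750.00 KiB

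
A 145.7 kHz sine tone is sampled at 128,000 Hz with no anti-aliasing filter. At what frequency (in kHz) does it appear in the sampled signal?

Nyquist = 128,000/2 = 64,000 Hz; 145,700 Hz exceeds it.
Alias = |145,700 − 1×128,000| = |145,700 − 128,000| = 17,700 Hz = 17.7 kHz.

17.7 kHz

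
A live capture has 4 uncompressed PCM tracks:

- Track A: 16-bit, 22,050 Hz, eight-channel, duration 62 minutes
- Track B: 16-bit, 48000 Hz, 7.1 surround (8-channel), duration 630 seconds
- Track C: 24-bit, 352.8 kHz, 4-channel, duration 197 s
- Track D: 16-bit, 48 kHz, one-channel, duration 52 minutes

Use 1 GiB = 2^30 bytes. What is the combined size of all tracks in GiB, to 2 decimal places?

Track A: 62 minutes = 3,720 s; 22,050 × 3,720 × 2 × 8 = 1,312,416,000 bytes.
Track B: 48,000 × 630 × 2 × 8 = 483,840,000 bytes.
Track C: 352,800 × 197 × 3 × 4 = 834,019,200 bytes.
Track D: 52 minutes = 3,120 s; 48,000 × 3,120 × 2 × 1 = 299,520,000 bytes.
Total = 2,929,795,200 bytes = 2.73 GiB.

2.73 GiB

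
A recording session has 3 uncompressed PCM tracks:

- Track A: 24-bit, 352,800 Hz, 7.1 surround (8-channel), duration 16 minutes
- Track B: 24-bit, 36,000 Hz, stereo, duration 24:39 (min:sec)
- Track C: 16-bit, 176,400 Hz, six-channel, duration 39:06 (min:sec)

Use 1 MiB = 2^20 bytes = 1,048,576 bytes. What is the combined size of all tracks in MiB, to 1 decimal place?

12792.6 MiB

Track A: 16 minutes = 960 s; 352,800 × 960 × 3 × 8 = 8,128,512,000 bytes.
Track B: 24:39 (min:sec) = 1,479 s; 36,000 × 1,479 × 3 × 2 = 319,464,000 bytes.
Track C: 39:06 (min:sec) = 2,346 s; 176,400 × 2,346 × 2 × 6 = 4,966,012,800 bytes.
Total = 13,413,988,800 bytes = 12792.6 MiB.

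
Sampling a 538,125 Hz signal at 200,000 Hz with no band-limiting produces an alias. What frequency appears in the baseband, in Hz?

61,875 Hz

Nyquist = 200,000/2 = 100,000 Hz; 538,125 Hz exceeds it.
Alias = |538,125 − 3×200,000| = |538,125 − 600,000| = 61,875 Hz.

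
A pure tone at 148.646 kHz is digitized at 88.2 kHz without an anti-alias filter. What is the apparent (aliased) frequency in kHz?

Nyquist = 88,200/2 = 44,100 Hz; 148,646 Hz exceeds it.
Alias = |148,646 − 2×88,200| = |148,646 − 176,400| = 27,754 Hz = 27.754 kHz.

27.754 kHz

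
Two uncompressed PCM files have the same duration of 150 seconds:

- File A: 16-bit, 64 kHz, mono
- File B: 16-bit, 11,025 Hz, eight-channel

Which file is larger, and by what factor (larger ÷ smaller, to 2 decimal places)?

File A: 64,000 × 2 × 1 = 128,000 bytes/s.
File B: 11,025 × 2 × 8 = 176,400 bytes/s.
File B is larger; ratio = 26,460,000 / 19,200,000 = 1.38.

File B, by a factor of 1.38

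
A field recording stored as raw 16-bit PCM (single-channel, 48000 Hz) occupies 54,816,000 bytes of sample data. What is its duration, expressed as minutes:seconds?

9:31

Byte rate = 48,000 × 2 × 1 = 96,000 bytes/s.
Duration = 54,816,000 / 96,000 = 571 s.
571 s = 9:31.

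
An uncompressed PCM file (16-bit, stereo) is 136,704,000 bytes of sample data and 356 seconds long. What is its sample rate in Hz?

96,000 Hz

Bytes = sample_rate × seconds × bytes_per_sample × channels.
sample_rate = 136,704,000 / (356 × 2 × 2) = 136,704,000 / 1,424 = 96,000 Hz.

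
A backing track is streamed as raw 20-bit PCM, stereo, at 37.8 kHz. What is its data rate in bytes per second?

189,000 bytes/s

Bit rate = 37,800 × 20 × 2 = 1,512,000 bits/s.
1,512,000 / 8 = 189,000 bytes/s.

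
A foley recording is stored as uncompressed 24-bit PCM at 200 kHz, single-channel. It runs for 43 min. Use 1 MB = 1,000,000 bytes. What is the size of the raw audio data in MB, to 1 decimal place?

Duration = 43 min = 2,580 s.
Bytes = 200,000 samples/s × 2,580 s × 3 bytes/sample × 1 ch = 1,548,000,000 bytes.
1,548,000,000 / 1,000,000 = 1548.0 MB.

1548.0 MB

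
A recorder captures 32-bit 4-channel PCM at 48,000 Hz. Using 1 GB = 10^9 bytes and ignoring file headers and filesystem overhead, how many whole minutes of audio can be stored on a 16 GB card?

Uncompressed byte rate = 48,000 × 4 × 4 = 768,000 bytes/s.
Capacity = 16 × 1,000,000,000 = 16,000,000,000 bytes.
16,000,000,000 / 768,000 ≈ 20833.33 s → 347 minutes.

347 minutes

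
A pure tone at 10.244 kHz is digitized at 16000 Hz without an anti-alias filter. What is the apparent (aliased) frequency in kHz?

5.756 kHz

Nyquist = 16,000/2 = 8,000 Hz; 10,244 Hz exceeds it.
Alias = |10,244 − 1×16,000| = |10,244 − 16,000| = 5,756 Hz = 5.756 kHz.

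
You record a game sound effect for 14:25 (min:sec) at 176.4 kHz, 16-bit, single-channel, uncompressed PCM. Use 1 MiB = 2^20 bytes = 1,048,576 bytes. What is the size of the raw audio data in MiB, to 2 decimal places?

Duration = 14:25 (min:sec) = 865 s.
Bytes = 176,400 samples/s × 865 s × 2 bytes/sample × 1 ch = 305,172,000 bytes.
305,172,000 / 1,048,576 = 291.03 MiB.

291.03 MiB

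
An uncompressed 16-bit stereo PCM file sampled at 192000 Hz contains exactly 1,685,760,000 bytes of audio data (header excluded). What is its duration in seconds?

2,195 seconds

Byte rate = 192,000 × 2 × 2 = 768,000 bytes/s.
Duration = 1,685,760,000 / 768,000 = 2,195 s.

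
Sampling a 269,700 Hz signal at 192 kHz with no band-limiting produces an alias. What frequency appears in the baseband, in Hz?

Nyquist = 192,000/2 = 96,000 Hz; 269,700 Hz exceeds it.
Alias = |269,700 − 1×192,000| = |269,700 − 192,000| = 77,700 Hz.

77,700 Hz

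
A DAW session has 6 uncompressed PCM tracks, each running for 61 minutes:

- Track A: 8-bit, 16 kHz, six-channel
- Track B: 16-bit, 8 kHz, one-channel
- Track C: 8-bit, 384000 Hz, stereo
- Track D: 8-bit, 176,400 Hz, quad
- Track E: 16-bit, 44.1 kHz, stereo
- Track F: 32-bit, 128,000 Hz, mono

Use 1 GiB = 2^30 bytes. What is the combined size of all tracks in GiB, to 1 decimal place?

61 minutes = 3,660 s.
Track A: 16,000 × 3,660 × 1 × 6 = 351,360,000 bytes.
Track B: 8,000 × 3,660 × 2 × 1 = 58,560,000 bytes.
Track C: 384,000 × 3,660 × 1 × 2 = 2,810,880,000 bytes.
Track D: 176,400 × 3,660 × 1 × 4 = 2,582,496,000 bytes.
Track E: 44,100 × 3,660 × 2 × 2 = 645,624,000 bytes.
Track F: 128,000 × 3,660 × 4 × 1 = 1,873,920,000 bytes.
Total = 8,322,840,000 bytes = 7.8 GiB.

7.8 GiB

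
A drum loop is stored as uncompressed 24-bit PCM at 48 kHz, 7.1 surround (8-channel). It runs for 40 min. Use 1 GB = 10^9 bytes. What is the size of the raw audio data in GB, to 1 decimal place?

2.8 GB

Duration = 40 min = 2,400 s.
Bytes = 48,000 samples/s × 2,400 s × 3 bytes/sample × 8 ch = 2,764,800,000 bytes.
2,764,800,000 / 1,000,000,000 = 2.8 GB.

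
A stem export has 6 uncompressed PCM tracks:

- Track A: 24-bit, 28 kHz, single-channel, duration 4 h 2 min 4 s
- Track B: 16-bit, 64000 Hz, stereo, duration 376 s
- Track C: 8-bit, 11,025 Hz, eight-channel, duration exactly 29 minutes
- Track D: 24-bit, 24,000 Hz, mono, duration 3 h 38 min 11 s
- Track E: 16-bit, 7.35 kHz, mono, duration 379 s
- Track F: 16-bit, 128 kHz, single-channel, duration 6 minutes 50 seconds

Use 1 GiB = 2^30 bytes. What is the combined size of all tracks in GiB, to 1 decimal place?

2.3 GiB

Track A: 4 h 2 min 4 s = 14,524 s; 28,000 × 14,524 × 3 × 1 = 1,220,016,000 bytes.
Track B: 64,000 × 376 × 2 × 2 = 96,256,000 bytes.
Track C: exactly 29 minutes = 1,740 s; 11,025 × 1,740 × 1 × 8 = 153,468,000 bytes.
Track D: 3 h 38 min 11 s = 13,091 s; 24,000 × 13,091 × 3 × 1 = 942,552,000 bytes.
Track E: 7,350 × 379 × 2 × 1 = 5,571,300 bytes.
Track F: 6 minutes 50 seconds = 410 s; 128,000 × 410 × 2 × 1 = 104,960,000 bytes.
Total = 2,522,823,300 bytes = 2.3 GiB.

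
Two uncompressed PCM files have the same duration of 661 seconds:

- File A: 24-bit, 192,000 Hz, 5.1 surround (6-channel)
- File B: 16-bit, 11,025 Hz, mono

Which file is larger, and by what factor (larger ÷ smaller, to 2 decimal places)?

File A, by a factor of 156.73

File A: 192,000 × 3 × 6 = 3,456,000 bytes/s.
File B: 11,025 × 2 × 1 = 22,050 bytes/s.
File A is larger; ratio = 2,284,416,000 / 14,575,050 = 156.73.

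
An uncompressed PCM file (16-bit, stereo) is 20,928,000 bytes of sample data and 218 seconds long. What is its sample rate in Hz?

24,000 Hz

Bytes = sample_rate × seconds × bytes_per_sample × channels.
sample_rate = 20,928,000 / (218 × 2 × 2) = 20,928,000 / 872 = 24,000 Hz.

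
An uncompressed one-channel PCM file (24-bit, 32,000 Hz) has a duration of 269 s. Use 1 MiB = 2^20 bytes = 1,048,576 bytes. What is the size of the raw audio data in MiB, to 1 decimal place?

Bytes = 32,000 samples/s × 269 s × 3 bytes/sample × 1 ch = 25,824,000 bytes.
25,824,000 / 1,048,576 = 24.6 MiB.

24.6 MiB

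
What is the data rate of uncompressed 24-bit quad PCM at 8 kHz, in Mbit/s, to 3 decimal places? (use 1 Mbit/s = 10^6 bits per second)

0.768 Mbit/s

Bit rate = 8,000 × 24 × 4 = 768,000 bits/s.
= 0.768 Mbit/s.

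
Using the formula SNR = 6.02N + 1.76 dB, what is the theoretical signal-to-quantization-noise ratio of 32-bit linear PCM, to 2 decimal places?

6.02 × 32 + 1.76 = 194.40 dB.

194.40 dB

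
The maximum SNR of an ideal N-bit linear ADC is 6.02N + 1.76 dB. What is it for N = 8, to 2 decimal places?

49.92 dB

6.02 × 8 + 1.76 = 49.92 dB.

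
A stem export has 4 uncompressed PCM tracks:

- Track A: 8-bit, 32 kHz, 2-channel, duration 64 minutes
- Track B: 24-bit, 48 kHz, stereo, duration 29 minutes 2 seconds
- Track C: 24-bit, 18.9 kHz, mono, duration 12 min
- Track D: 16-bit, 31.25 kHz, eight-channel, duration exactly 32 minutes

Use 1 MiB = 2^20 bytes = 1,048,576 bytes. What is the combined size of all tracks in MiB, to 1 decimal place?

1667.3 MiB

Track A: 64 minutes = 3,840 s; 32,000 × 3,840 × 1 × 2 = 245,760,000 bytes.
Track B: 29 minutes 2 seconds = 1,742 s; 48,000 × 1,742 × 3 × 2 = 501,696,000 bytes.
Track C: 12 min = 720 s; 18,900 × 720 × 3 × 1 = 40,824,000 bytes.
Track D: exactly 32 minutes = 1,920 s; 31,250 × 1,920 × 2 × 8 = 960,000,000 bytes.
Total = 1,748,280,000 bytes = 1667.3 MiB.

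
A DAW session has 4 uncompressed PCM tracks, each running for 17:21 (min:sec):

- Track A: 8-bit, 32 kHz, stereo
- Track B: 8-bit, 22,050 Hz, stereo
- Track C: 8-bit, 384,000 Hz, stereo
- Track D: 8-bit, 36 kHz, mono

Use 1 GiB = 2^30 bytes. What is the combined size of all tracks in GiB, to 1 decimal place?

17:21 (min:sec) = 1,041 s.
Track A: 32,000 × 1,041 × 1 × 2 = 66,624,000 bytes.
Track B: 22,050 × 1,041 × 1 × 2 = 45,908,100 bytes.
Track C: 384,000 × 1,041 × 1 × 2 = 799,488,000 bytes.
Track D: 36,000 × 1,041 × 1 × 1 = 37,476,000 bytes.
Total = 949,496,100 bytes = 0.9 GiB.

0.9 GiB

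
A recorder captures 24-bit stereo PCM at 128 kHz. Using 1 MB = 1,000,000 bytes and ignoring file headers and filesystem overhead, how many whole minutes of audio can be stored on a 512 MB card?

11 minutes

Uncompressed byte rate = 128,000 × 3 × 2 = 768,000 bytes/s.
Capacity = 512 × 1,000,000 = 512,000,000 bytes.
512,000,000 / 768,000 ≈ 666.67 s → 11 minutes.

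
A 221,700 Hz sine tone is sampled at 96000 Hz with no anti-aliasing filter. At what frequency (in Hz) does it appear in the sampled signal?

Nyquist = 96,000/2 = 48,000 Hz; 221,700 Hz exceeds it.
Alias = |221,700 − 2×96,000| = |221,700 − 192,000| = 29,700 Hz.

29,700 Hz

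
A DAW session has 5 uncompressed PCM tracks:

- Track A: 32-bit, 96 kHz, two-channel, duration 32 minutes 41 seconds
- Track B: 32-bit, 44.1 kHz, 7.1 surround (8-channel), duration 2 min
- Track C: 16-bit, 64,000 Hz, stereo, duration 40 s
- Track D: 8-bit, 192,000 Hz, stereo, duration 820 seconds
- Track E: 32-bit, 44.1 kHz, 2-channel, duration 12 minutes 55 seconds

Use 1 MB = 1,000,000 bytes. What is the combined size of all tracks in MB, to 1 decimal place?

2273.9 MB

Track A: 32 minutes 41 seconds = 1,961 s; 96,000 × 1,961 × 4 × 2 = 1,506,048,000 bytes.
Track B: 2 min = 120 s; 44,100 × 120 × 4 × 8 = 169,344,000 bytes.
Track C: 64,000 × 40 × 2 × 2 = 10,240,000 bytes.
Track D: 192,000 × 820 × 1 × 2 = 314,880,000 bytes.
Track E: 12 minutes 55 seconds = 775 s; 44,100 × 775 × 4 × 2 = 273,420,000 bytes.
Total = 2,273,932,000 bytes = 2273.9 MB.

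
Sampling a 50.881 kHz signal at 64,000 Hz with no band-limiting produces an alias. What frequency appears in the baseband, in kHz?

13.119 kHz

Nyquist = 64,000/2 = 32,000 Hz; 50,881 Hz exceeds it.
Alias = |50,881 − 1×64,000| = |50,881 − 64,000| = 13,119 Hz = 13.119 kHz.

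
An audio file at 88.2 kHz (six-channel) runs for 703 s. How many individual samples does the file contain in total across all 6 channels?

88,200 × 703 s × 6 ch = 372,027,600 samples.

372,027,600 samples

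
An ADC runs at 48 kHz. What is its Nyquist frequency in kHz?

Nyquist frequency = sample rate / 2 = 48,000 / 2 = 24 kHz.

24 kHz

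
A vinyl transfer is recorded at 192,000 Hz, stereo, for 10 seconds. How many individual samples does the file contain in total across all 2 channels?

192,000 × 10 s × 2 ch = 3,840,000 samples.

3,840,000 samples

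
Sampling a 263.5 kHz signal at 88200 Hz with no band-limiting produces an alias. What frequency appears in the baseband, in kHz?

Nyquist = 88,200/2 = 44,100 Hz; 263,500 Hz exceeds it.
Alias = |263,500 − 3×88,200| = |263,500 − 264,600| = 1,100 Hz = 1.1 kHz.

1.1 kHz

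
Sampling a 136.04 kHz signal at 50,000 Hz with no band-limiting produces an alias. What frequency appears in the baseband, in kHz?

13.96 kHz

Nyquist = 50,000/2 = 25,000 Hz; 136,040 Hz exceeds it.
Alias = |136,040 − 3×50,000| = |136,040 − 150,000| = 13,960 Hz = 13.96 kHz.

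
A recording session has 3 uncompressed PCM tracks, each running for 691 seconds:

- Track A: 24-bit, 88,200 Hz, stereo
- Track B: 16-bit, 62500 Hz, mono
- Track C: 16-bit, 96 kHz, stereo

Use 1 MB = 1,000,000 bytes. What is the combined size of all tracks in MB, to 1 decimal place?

Track A: 88,200 × 691 × 3 × 2 = 365,677,200 bytes.
Track B: 62,500 × 691 × 2 × 1 = 86,375,000 bytes.
Track C: 96,000 × 691 × 2 × 2 = 265,344,000 bytes.
Total = 717,396,200 bytes = 717.4 MB.

717.4 MB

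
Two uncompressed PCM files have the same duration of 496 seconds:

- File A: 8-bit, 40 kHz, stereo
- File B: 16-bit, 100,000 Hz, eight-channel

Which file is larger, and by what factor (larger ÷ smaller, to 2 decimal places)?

File B, by a factor of 20.00

File A: 40,000 × 1 × 2 = 80,000 bytes/s.
File B: 100,000 × 2 × 8 = 1,600,000 bytes/s.
File B is larger; ratio = 793,600,000 / 39,680,000 = 20.00.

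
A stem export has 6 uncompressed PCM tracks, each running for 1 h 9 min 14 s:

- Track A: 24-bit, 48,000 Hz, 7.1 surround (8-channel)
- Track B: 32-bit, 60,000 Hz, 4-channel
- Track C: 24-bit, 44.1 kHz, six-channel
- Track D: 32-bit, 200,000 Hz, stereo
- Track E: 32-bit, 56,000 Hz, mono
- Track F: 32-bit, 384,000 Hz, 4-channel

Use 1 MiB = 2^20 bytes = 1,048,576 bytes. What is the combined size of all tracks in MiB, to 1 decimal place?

43077.2 MiB

1 h 9 min 14 s = 4,154 s.
Track A: 48,000 × 4,154 × 3 × 8 = 4,785,408,000 bytes.
Track B: 60,000 × 4,154 × 4 × 4 = 3,987,840,000 bytes.
Track C: 44,100 × 4,154 × 3 × 6 = 3,297,445,200 bytes.
Track D: 200,000 × 4,154 × 4 × 2 = 6,646,400,000 bytes.
Track E: 56,000 × 4,154 × 4 × 1 = 930,496,000 bytes.
Track F: 384,000 × 4,154 × 4 × 4 = 25,522,176,000 bytes.
Total = 45,169,765,200 bytes = 43077.2 MiB.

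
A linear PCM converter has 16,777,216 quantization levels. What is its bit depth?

log2(16,777,216) = 24.

24 bits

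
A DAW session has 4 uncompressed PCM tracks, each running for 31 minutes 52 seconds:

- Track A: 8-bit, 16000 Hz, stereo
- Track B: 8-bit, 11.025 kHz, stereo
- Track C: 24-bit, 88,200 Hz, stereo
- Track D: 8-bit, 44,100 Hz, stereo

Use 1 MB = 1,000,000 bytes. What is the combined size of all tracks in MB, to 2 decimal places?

1283.81 MB

31 minutes 52 seconds = 1,912 s.
Track A: 16,000 × 1,912 × 1 × 2 = 61,184,000 bytes.
Track B: 11,025 × 1,912 × 1 × 2 = 42,159,600 bytes.
Track C: 88,200 × 1,912 × 3 × 2 = 1,011,830,400 bytes.
Track D: 44,100 × 1,912 × 1 × 2 = 168,638,400 bytes.
Total = 1,283,812,400 bytes = 1283.81 MB.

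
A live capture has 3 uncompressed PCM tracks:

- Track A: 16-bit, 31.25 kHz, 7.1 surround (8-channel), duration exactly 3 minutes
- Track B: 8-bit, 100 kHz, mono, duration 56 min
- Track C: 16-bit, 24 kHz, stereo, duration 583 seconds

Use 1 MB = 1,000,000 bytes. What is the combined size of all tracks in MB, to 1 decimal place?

482.0 MB

Track A: exactly 3 minutes = 180 s; 31,250 × 180 × 2 × 8 = 90,000,000 bytes.
Track B: 56 min = 3,360 s; 100,000 × 3,360 × 1 × 1 = 336,000,000 bytes.
Track C: 24,000 × 583 × 2 × 2 = 55,968,000 bytes.
Total = 481,968,000 bytes = 482.0 MB.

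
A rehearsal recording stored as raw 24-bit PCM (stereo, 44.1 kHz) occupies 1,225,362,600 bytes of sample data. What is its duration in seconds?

4,631 seconds

Byte rate = 44,100 × 3 × 2 = 264,600 bytes/s.
Duration = 1,225,362,600 / 264,600 = 4,631 s.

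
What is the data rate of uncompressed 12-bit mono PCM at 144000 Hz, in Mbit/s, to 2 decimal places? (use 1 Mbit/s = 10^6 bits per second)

Bit rate = 144,000 × 12 × 1 = 1,728,000 bits/s.
= 1.73 Mbit/s.

1.73 Mbit/s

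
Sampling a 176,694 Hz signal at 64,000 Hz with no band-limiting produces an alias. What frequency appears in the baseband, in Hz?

15,306 Hz

Nyquist = 64,000/2 = 32,000 Hz; 176,694 Hz exceeds it.
Alias = |176,694 − 3×64,000| = |176,694 − 192,000| = 15,306 Hz.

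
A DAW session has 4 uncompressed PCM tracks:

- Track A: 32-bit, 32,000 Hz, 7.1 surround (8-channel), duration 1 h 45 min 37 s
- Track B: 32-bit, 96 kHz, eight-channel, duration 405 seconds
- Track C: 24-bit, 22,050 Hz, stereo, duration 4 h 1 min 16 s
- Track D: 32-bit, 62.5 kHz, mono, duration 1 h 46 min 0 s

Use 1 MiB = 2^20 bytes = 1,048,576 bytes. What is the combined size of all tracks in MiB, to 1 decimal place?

Track A: 1 h 45 min 37 s = 6,337 s; 32,000 × 6,337 × 4 × 8 = 6,489,088,000 bytes.
Track B: 96,000 × 405 × 4 × 8 = 1,244,160,000 bytes.
Track C: 4 h 1 min 16 s = 14,476 s; 22,050 × 14,476 × 3 × 2 = 1,915,174,800 bytes.
Track D: 1 h 46 min 0 s = 6,360 s; 62,500 × 6,360 × 4 × 1 = 1,590,000,000 bytes.
Total = 11,238,422,800 bytes = 10717.8 MiB.

10717.8 MiB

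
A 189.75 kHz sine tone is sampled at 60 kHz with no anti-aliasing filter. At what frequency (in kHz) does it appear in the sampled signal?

Nyquist = 60,000/2 = 30,000 Hz; 189,750 Hz exceeds it.
Alias = |189,750 − 3×60,000| = |189,750 − 180,000| = 9,750 Hz = 9.75 kHz.

9.75 kHz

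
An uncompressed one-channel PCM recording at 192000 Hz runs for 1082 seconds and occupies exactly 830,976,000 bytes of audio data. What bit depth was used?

Bytes per sample = 830,976,000 / (192,000 × 1,082 × 1) = 830,976,000 / 207,744,000 = 4.
Bit depth = 4 × 8 = 32 bits.

32 bits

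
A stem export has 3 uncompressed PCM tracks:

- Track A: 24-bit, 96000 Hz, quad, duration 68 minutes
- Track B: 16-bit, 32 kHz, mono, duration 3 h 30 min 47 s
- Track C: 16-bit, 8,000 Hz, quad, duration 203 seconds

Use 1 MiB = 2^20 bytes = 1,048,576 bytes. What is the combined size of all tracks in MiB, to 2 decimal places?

5266.72 MiB

Track A: 68 minutes = 4,080 s; 96,000 × 4,080 × 3 × 4 = 4,700,160,000 bytes.
Track B: 3 h 30 min 47 s = 12,647 s; 32,000 × 12,647 × 2 × 1 = 809,408,000 bytes.
Track C: 8,000 × 203 × 2 × 4 = 12,992,000 bytes.
Total = 5,522,560,000 bytes = 5266.72 MiB.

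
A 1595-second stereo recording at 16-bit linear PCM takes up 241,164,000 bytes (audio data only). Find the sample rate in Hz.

Bytes = sample_rate × seconds × bytes_per_sample × channels.
sample_rate = 241,164,000 / (1,595 × 2 × 2) = 241,164,000 / 6,380 = 37,800 Hz.

37,800 Hz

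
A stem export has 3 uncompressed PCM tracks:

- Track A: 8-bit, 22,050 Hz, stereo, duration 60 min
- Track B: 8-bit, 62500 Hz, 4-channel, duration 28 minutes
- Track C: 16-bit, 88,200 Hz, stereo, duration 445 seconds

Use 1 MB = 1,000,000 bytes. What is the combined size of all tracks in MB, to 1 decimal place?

735.8 MB

Track A: 60 min = 3,600 s; 22,050 × 3,600 × 1 × 2 = 158,760,000 bytes.
Track B: 28 minutes = 1,680 s; 62,500 × 1,680 × 1 × 4 = 420,000,000 bytes.
Track C: 88,200 × 445 × 2 × 2 = 156,996,000 bytes.
Total = 735,756,000 bytes = 735.8 MB.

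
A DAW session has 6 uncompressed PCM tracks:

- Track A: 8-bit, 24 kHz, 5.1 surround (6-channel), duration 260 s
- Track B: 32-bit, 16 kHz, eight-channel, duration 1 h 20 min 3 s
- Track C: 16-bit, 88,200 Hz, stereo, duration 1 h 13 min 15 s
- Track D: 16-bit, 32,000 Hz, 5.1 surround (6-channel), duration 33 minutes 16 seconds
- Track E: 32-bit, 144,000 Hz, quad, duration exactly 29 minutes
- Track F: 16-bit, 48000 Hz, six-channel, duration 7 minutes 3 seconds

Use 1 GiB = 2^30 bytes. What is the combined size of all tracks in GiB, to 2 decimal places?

8.44 GiB

Track A: 24,000 × 260 × 1 × 6 = 37,440,000 bytes.
Track B: 1 h 20 min 3 s = 4,803 s; 16,000 × 4,803 × 4 × 8 = 2,459,136,000 bytes.
Track C: 1 h 13 min 15 s = 4,395 s; 88,200 × 4,395 × 2 × 2 = 1,550,556,000 bytes.
Track D: 33 minutes 16 seconds = 1,996 s; 32,000 × 1,996 × 2 × 6 = 766,464,000 bytes.
Track E: exactly 29 minutes = 1,740 s; 144,000 × 1,740 × 4 × 4 = 4,008,960,000 bytes.
Track F: 7 minutes 3 seconds = 423 s; 48,000 × 423 × 2 × 6 = 243,648,000 bytes.
Total = 9,066,204,000 bytes = 8.44 GiB.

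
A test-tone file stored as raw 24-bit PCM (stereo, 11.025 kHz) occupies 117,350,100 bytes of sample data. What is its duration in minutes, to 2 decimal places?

Byte rate = 11,025 × 3 × 2 = 66,150 bytes/s.
Duration = 117,350,100 / 66,150 = 1,774 s.
1,774 s / 60 = 29.57 minutes.

29.57 minutes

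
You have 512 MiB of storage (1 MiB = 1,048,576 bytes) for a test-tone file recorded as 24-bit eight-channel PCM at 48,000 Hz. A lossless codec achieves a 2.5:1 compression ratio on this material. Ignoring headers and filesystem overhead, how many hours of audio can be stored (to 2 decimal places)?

Uncompressed byte rate = 48,000 × 3 × 8 = 1,152,000 bytes/s.
After 2.5:1 compression, effective rate ≈ 460800 bytes/s.
Capacity = 512 × 1,048,576 = 536,870,912 bytes.
536,870,912 / effective rate ≈ 1165.08 s → 0.32 hours.

0.32 hours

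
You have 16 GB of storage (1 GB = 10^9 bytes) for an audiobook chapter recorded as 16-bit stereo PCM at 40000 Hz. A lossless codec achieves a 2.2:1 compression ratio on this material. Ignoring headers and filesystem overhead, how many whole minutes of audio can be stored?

Uncompressed byte rate = 40,000 × 2 × 2 = 160,000 bytes/s.
After 2.2:1 compression, effective rate ≈ 72727.27 bytes/s.
Capacity = 16 × 1,000,000,000 = 16,000,000,000 bytes.
16,000,000,000 / effective rate ≈ 220000 s → 3,666 minutes.

3,666 minutes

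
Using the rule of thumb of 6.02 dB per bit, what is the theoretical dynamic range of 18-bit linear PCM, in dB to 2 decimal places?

108.36 dB

18 × 6.02 = 108.36 dB.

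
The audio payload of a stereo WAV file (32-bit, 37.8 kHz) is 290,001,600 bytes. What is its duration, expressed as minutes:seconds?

15:59

Byte rate = 37,800 × 4 × 2 = 302,400 bytes/s.
Duration = 290,001,600 / 302,400 = 959 s.
959 s = 15:59.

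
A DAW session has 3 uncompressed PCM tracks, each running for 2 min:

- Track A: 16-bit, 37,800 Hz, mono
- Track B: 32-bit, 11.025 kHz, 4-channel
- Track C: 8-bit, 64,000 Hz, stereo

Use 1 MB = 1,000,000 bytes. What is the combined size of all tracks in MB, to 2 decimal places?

2 min = 120 s.
Track A: 37,800 × 120 × 2 × 1 = 9,072,000 bytes.
Track B: 11,025 × 120 × 4 × 4 = 21,168,000 bytes.
Track C: 64,000 × 120 × 1 × 2 = 15,360,000 bytes.
Total = 45,600,000 bytes = 45.60 MB.

45.60 MB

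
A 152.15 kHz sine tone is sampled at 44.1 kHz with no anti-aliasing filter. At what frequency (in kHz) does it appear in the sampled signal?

Nyquist = 44,100/2 = 22,050 Hz; 152,150 Hz exceeds it.
Alias = |152,150 − 3×44,100| = |152,150 − 132,300| = 19,850 Hz = 19.85 kHz.

19.85 kHz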